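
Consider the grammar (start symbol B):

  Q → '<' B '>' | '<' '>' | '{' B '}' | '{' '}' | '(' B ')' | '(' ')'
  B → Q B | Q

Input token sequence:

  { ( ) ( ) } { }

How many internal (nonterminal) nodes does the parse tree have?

8

[B [Q { [B [Q ( )] [B [Q ( )]]] }] [B [Q { }]]]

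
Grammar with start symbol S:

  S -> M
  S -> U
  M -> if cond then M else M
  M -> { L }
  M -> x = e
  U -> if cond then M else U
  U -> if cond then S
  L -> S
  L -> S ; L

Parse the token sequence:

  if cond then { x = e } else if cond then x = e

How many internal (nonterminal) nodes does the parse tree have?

9

[S [U if cond then [M { [L [S [M x = e]]] }] else [U if cond then [S [M x = e]]]]]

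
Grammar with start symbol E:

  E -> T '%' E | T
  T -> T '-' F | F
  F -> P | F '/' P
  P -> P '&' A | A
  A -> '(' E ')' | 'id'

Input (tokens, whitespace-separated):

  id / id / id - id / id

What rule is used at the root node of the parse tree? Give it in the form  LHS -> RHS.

E -> T

[E [T [T [F [F [F [P [A id]]] / [P [A id]]] / [P [A id]]]] - [F [F [P [A id]]] / [P [A id]]]]]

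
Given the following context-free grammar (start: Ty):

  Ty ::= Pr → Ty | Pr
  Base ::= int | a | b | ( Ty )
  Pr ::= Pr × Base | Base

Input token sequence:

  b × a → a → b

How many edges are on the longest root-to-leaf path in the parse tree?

[Ty [Pr [Pr [Base b]] × [Base a]] → [Ty [Pr [Base a]] → [Ty [Pr [Base b]]]]]

5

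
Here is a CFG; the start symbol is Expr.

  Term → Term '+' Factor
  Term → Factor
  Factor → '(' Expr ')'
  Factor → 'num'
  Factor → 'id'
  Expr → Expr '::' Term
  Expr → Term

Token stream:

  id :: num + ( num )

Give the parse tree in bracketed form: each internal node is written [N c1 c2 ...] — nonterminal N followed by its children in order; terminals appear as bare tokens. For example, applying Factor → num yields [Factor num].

[Expr [Expr [Term [Factor id]]] :: [Term [Term [Factor num]] + [Factor ( [Expr [Term [Factor num]]] )]]]

Expr
Expr :: Term
Term :: Term
Factor :: Term
id :: Term
id :: Term + Factor
id :: Factor + Factor
id :: num + Factor
id :: num + ( Expr )
id :: num + ( Term )
id :: num + ( Factor )
id :: num + ( num )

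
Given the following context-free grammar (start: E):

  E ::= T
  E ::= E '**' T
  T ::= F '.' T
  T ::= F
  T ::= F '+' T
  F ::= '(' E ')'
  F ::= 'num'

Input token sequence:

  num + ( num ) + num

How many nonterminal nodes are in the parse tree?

10

[E [T [F num] + [T [F ( [E [T [F num]]] )] + [T [F num]]]]]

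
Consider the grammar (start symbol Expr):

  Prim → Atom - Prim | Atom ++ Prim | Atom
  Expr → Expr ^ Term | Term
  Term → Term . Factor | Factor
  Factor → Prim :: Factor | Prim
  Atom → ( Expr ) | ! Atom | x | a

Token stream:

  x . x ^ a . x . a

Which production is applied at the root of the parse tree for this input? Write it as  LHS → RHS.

Expr → Expr ^ Term

[Expr [Expr [Term [Term [Factor [Prim [Atom x]]]] . [Factor [Prim [Atom x]]]]] ^ [Term [Term [Term [Factor [Prim [Atom a]]]] . [Factor [Prim [Atom x]]]] . [Factor [Prim [Atom a]]]]]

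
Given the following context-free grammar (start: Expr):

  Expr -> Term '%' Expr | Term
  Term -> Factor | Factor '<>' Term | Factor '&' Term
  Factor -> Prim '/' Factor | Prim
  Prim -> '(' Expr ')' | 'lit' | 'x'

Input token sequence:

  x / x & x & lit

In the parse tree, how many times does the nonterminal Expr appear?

1

[Expr [Term [Factor [Prim x] / [Factor [Prim x]]] & [Term [Factor [Prim x]] & [Term [Factor [Prim lit]]]]]]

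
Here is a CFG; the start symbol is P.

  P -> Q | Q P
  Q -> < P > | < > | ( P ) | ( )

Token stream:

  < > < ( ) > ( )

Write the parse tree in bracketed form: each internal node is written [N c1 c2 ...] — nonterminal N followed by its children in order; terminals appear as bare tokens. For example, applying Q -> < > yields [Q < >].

[P [Q < >] [P [Q < [P [Q ( )]] >] [P [Q ( )]]]]

P
Q P
< > P
< > Q P
< > < P > P
< > < Q > P
< > < ( ) > P
< > < ( ) > Q
< > < ( ) > ( )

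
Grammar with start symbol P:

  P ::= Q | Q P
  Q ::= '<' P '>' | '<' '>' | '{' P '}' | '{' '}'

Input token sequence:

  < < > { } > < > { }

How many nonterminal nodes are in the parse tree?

10

[P [Q < [P [Q < >] [P [Q { }]]] >] [P [Q < >] [P [Q { }]]]]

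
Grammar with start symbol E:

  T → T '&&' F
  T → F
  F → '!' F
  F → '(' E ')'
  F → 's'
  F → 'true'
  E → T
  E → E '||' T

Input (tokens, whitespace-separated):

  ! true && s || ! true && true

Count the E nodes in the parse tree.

2

[E [E [T [T [F ! [F true]]] && [F s]]] || [T [T [F ! [F true]]] && [F true]]]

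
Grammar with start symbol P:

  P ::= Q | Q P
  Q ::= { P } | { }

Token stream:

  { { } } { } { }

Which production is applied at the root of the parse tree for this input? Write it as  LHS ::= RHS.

P ::= Q P

[P [Q { [P [Q { }]] }] [P [Q { }] [P [Q { }]]]]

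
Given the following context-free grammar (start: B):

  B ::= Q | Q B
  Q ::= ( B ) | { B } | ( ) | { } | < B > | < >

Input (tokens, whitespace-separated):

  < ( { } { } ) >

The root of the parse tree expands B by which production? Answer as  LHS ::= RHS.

B ::= Q

[B [Q < [B [Q ( [B [Q { }] [B [Q { }]]] )]] >]]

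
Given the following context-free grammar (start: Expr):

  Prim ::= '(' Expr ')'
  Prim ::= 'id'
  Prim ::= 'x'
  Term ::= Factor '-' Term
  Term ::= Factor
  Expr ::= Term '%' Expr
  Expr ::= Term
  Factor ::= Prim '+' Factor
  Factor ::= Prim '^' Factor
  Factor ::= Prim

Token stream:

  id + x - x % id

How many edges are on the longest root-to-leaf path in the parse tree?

[Expr [Term [Factor [Prim id] + [Factor [Prim x]]] - [Term [Factor [Prim x]]]] % [Expr [Term [Factor [Prim id]]]]]

5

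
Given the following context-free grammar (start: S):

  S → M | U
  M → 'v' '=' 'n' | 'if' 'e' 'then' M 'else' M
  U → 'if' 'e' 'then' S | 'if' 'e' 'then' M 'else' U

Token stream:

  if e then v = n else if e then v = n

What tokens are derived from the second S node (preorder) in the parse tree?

[S [U if e then [M v = n] else [U if e then [S [M v = n]]]]]

v = n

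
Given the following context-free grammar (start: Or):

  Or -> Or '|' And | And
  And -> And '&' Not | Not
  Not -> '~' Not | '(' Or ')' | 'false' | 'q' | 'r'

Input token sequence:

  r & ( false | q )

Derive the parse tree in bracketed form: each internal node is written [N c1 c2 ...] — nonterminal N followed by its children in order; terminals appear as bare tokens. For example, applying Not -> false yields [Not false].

Or
And
And & Not
Not & Not
r & Not
r & ( Or )
r & ( Or | And )
r & ( And | And )
r & ( Not | And )
r & ( false | And )
r & ( false | Not )
r & ( false | q )

[Or [And [And [Not r]] & [Not ( [Or [Or [And [Not false]]] | [And [Not q]]] )]]]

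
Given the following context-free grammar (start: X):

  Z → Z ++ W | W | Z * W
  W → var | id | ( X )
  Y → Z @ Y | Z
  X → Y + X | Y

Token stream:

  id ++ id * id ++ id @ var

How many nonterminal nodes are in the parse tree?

13

[X [Y [Z [Z [Z [Z [W id]] ++ [W id]] * [W id]] ++ [W id]] @ [Y [Z [W var]]]]]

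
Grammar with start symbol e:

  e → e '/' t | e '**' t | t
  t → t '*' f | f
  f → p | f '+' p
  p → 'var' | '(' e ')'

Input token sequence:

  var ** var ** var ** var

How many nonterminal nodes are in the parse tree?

16

[e [e [e [e [t [f [p var]]]] ** [t [f [p var]]]] ** [t [f [p var]]]] ** [t [f [p var]]]]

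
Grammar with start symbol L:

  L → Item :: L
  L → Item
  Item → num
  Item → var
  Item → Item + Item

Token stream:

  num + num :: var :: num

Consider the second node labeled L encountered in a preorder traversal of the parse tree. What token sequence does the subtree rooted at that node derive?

var :: num

[L [Item [Item num] + [Item num]] :: [L [Item var] :: [L [Item num]]]]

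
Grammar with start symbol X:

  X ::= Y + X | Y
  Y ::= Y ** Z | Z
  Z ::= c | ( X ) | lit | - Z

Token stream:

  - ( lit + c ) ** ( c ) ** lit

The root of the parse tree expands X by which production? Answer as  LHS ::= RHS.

X ::= Y

[X [Y [Y [Y [Z - [Z ( [X [Y [Z lit]] + [X [Y [Z c]]]] )]]] ** [Z ( [X [Y [Z c]]] )]] ** [Z lit]]]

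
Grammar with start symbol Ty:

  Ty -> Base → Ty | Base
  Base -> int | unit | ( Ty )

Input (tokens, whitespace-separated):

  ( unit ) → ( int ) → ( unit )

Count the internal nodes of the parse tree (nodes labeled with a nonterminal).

[Ty [Base ( [Ty [Base unit]] )] → [Ty [Base ( [Ty [Base int]] )] → [Ty [Base ( [Ty [Base unit]] )]]]]

12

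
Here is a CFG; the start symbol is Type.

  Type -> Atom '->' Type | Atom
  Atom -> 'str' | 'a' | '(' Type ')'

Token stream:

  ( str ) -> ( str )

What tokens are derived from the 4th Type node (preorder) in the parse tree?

[Type [Atom ( [Type [Atom str]] )] -> [Type [Atom ( [Type [Atom str]] )]]]

str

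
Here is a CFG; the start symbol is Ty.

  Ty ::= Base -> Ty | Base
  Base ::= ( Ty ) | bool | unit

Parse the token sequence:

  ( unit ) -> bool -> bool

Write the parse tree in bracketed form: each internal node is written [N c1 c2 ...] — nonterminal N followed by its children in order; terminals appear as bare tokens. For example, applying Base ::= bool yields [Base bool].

Ty
Base -> Ty
( Ty ) -> Ty
( Base ) -> Ty
( unit ) -> Ty
( unit ) -> Base -> Ty
( unit ) -> bool -> Ty
( unit ) -> bool -> Base
( unit ) -> bool -> bool

[Ty [Base ( [Ty [Base unit]] )] -> [Ty [Base bool] -> [Ty [Base bool]]]]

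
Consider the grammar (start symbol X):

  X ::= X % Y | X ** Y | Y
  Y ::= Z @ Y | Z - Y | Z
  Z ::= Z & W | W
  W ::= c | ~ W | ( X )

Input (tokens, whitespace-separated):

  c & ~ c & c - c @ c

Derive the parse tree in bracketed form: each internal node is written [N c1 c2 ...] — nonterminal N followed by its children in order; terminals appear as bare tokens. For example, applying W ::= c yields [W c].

[X [Y [Z [Z [Z [W c]] & [W ~ [W c]]] & [W c]] - [Y [Z [W c]] @ [Y [Z [W c]]]]]]

X
Y
Z - Y
Z & W - Y
Z & W & W - Y
W & W & W - Y
c & W & W - Y
c & ~ W & W - Y
c & ~ c & W - Y
c & ~ c & c - Y
c & ~ c & c - Z @ Y
c & ~ c & c - W @ Y
c & ~ c & c - c @ Y
c & ~ c & c - c @ Z
c & ~ c & c - c @ W
c & ~ c & c - c @ c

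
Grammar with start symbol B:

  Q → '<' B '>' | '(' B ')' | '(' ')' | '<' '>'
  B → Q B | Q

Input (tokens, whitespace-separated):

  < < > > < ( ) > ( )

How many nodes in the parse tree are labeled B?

5

[B [Q < [B [Q < >]] >] [B [Q < [B [Q ( )]] >] [B [Q ( )]]]]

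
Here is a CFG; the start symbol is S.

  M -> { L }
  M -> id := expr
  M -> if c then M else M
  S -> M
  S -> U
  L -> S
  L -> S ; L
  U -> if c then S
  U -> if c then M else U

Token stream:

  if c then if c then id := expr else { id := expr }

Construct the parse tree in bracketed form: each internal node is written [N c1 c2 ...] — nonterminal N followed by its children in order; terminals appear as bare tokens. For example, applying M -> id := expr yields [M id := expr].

S
U
if c then S
if c then M
if c then if c then M else M
if c then if c then id := expr else M
if c then if c then id := expr else { L }
if c then if c then id := expr else { S }
if c then if c then id := expr else { M }
if c then if c then id := expr else { id := expr }

[S [U if c then [S [M if c then [M id := expr] else [M { [L [S [M id := expr]]] }]]]]]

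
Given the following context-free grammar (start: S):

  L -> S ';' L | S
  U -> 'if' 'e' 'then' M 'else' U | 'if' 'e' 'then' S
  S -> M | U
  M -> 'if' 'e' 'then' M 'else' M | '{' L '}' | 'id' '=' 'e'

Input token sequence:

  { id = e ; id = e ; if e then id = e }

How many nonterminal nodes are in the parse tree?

13

[S [M { [L [S [M id = e]] ; [L [S [M id = e]] ; [L [S [U if e then [S [M id = e]]]]]]] }]]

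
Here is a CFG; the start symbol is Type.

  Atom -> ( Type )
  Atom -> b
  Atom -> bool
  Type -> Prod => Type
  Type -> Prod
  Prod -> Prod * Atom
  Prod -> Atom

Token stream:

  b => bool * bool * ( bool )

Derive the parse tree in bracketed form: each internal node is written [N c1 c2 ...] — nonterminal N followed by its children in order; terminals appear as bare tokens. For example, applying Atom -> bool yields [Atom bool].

[Type [Prod [Atom b]] => [Type [Prod [Prod [Prod [Atom bool]] * [Atom bool]] * [Atom ( [Type [Prod [Atom bool]]] )]]]]

Type
Prod => Type
Atom => Type
b => Type
b => Prod
b => Prod * Atom
b => Prod * Atom * Atom
b => Atom * Atom * Atom
b => bool * Atom * Atom
b => bool * bool * Atom
b => bool * bool * ( Type )
b => bool * bool * ( Prod )
b => bool * bool * ( Atom )
b => bool * bool * ( bool )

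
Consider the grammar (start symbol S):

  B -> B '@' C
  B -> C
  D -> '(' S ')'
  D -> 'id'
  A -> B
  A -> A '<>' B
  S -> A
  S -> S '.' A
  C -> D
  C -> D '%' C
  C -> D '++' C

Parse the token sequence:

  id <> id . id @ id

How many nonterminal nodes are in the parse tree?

[S [S [A [A [B [C [D id]]]] <> [B [C [D id]]]]] . [A [B [B [C [D id]]] @ [C [D id]]]]]

17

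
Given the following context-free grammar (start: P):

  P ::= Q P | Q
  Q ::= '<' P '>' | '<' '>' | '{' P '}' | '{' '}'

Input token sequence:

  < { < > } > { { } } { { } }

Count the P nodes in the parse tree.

[P [Q < [P [Q { [P [Q < >]] }]] >] [P [Q { [P [Q { }]] }] [P [Q { [P [Q { }]] }]]]]

7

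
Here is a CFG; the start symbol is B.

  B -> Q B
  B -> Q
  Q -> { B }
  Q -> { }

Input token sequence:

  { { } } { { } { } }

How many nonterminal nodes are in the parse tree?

[B [Q { [B [Q { }]] }] [B [Q { [B [Q { }] [B [Q { }]]] }]]]

10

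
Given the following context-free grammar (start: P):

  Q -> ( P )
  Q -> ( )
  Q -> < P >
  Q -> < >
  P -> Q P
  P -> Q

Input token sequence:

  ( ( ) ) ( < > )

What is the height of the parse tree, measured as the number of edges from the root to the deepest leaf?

[P [Q ( [P [Q ( )]] )] [P [Q ( [P [Q < >]] )]]]

5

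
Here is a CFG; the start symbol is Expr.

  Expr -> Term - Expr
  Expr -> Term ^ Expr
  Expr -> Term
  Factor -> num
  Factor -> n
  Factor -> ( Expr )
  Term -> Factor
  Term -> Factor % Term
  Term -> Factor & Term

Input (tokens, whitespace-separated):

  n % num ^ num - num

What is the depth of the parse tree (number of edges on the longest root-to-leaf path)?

[Expr [Term [Factor n] % [Term [Factor num]]] ^ [Expr [Term [Factor num]] - [Expr [Term [Factor num]]]]]

5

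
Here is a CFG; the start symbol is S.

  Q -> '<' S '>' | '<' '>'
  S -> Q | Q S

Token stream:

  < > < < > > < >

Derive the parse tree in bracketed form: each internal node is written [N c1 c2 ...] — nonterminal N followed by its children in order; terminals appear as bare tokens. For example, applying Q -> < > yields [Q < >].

S
Q S
< > S
< > Q S
< > < S > S
< > < Q > S
< > < < > > S
< > < < > > Q
< > < < > > < >

[S [Q < >] [S [Q < [S [Q < >]] >] [S [Q < >]]]]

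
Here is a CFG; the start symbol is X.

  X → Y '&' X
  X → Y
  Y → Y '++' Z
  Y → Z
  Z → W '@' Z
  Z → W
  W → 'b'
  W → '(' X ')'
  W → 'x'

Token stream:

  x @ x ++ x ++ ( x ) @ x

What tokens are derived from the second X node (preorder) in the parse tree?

x

[X [Y [Y [Y [Z [W x] @ [Z [W x]]]] ++ [Z [W x]]] ++ [Z [W ( [X [Y [Z [W x]]]] )] @ [Z [W x]]]]]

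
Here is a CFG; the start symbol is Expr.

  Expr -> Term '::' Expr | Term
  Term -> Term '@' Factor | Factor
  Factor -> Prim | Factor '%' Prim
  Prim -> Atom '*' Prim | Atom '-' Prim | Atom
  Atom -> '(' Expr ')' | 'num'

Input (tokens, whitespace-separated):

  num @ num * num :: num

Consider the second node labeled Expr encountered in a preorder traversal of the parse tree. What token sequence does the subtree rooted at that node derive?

[Expr [Term [Term [Factor [Prim [Atom num]]]] @ [Factor [Prim [Atom num] * [Prim [Atom num]]]]] :: [Expr [Term [Factor [Prim [Atom num]]]]]]

num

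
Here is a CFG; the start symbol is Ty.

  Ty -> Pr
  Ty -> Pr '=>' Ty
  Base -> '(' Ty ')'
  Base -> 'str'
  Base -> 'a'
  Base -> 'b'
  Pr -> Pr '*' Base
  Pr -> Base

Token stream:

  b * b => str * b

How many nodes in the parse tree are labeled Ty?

[Ty [Pr [Pr [Base b]] * [Base b]] => [Ty [Pr [Pr [Base str]] * [Base b]]]]

2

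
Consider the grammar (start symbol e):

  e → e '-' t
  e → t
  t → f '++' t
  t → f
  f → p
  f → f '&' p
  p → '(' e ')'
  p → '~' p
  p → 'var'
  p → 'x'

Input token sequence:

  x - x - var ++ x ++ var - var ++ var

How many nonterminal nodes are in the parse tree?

25

[e [e [e [e [t [f [p x]]]] - [t [f [p x]]]] - [t [f [p var]] ++ [t [f [p x]] ++ [t [f [p var]]]]]] - [t [f [p var]] ++ [t [f [p var]]]]]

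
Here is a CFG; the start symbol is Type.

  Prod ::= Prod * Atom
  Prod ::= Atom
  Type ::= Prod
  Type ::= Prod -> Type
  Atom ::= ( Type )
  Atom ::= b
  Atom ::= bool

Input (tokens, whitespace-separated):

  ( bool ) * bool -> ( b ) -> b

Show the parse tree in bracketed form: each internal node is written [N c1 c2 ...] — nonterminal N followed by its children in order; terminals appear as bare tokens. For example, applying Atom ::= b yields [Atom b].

Type
Prod -> Type
Prod * Atom -> Type
Atom * Atom -> Type
( Type ) * Atom -> Type
( Prod ) * Atom -> Type
( Atom ) * Atom -> Type
( bool ) * Atom -> Type
( bool ) * bool -> Type
( bool ) * bool -> Prod -> Type
( bool ) * bool -> Atom -> Type
( bool ) * bool -> ( Type ) -> Type
( bool ) * bool -> ( Prod ) -> Type
( bool ) * bool -> ( Atom ) -> Type
( bool ) * bool -> ( b ) -> Type
( bool ) * bool -> ( b ) -> Prod
( bool ) * bool -> ( b ) -> Atom
( bool ) * bool -> ( b ) -> b

[Type [Prod [Prod [Atom ( [Type [Prod [Atom bool]]] )]] * [Atom bool]] -> [Type [Prod [Atom ( [Type [Prod [Atom b]]] )]] -> [Type [Prod [Atom b]]]]]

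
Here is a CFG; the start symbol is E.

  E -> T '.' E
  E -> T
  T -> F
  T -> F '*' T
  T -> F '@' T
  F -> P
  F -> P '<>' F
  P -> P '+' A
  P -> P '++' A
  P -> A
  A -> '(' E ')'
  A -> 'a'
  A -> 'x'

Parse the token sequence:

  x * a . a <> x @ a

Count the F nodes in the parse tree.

[E [T [F [P [A x]]] * [T [F [P [A a]]]]] . [E [T [F [P [A a]] <> [F [P [A x]]]] @ [T [F [P [A a]]]]]]]

5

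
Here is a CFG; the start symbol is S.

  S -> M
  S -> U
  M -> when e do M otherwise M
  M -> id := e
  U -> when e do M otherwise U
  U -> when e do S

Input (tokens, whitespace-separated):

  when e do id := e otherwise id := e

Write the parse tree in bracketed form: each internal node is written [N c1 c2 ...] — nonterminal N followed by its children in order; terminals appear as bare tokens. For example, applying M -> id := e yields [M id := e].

[S [M when e do [M id := e] otherwise [M id := e]]]

S
M
when e do M otherwise M
when e do id := e otherwise M
when e do id := e otherwise id := e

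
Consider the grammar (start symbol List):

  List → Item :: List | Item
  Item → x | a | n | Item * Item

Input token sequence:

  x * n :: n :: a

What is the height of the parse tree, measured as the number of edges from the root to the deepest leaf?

[List [Item [Item x] * [Item n]] :: [List [Item n] :: [List [Item a]]]]

4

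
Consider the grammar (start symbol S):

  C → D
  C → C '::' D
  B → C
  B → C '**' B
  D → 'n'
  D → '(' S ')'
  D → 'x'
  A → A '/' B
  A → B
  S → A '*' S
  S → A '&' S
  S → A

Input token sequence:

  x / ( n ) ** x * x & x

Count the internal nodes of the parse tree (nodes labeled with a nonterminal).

27

[S [A [A [B [C [D x]]]] / [B [C [D ( [S [A [B [C [D n]]]]] )]] ** [B [C [D x]]]]] * [S [A [B [C [D x]]]] & [S [A [B [C [D x]]]]]]]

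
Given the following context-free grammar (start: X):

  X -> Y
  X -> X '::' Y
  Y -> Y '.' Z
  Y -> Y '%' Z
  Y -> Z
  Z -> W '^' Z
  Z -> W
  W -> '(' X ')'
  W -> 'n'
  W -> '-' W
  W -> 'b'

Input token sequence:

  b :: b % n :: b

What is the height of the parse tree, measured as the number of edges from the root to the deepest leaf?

6

[X [X [X [Y [Z [W b]]]] :: [Y [Y [Z [W b]]] % [Z [W n]]]] :: [Y [Z [W b]]]]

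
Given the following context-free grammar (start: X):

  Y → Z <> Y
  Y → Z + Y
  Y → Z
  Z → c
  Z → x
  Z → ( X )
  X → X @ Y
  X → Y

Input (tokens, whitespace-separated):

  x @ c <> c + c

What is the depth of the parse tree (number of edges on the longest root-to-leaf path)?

[X [X [Y [Z x]]] @ [Y [Z c] <> [Y [Z c] + [Y [Z c]]]]]

5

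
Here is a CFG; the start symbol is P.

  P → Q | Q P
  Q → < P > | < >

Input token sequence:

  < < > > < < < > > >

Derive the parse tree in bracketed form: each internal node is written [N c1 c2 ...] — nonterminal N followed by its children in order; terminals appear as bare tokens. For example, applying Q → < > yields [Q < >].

[P [Q < [P [Q < >]] >] [P [Q < [P [Q < [P [Q < >]] >]] >]]]

P
Q P
< P > P
< Q > P
< < > > P
< < > > Q
< < > > < P >
< < > > < Q >
< < > > < < P > >
< < > > < < Q > >
< < > > < < < > > >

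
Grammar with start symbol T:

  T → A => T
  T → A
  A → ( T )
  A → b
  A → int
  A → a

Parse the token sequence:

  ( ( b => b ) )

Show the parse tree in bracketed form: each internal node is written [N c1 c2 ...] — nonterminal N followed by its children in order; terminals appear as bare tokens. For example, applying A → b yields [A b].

[T [A ( [T [A ( [T [A b] => [T [A b]]] )]] )]]

T
A
( T )
( A )
( ( T ) )
( ( A => T ) )
( ( b => T ) )
( ( b => A ) )
( ( b => b ) )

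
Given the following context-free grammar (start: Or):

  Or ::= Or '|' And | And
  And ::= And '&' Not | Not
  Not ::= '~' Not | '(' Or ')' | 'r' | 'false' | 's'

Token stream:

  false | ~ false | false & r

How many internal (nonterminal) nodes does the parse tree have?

[Or [Or [Or [And [Not false]]] | [And [Not ~ [Not false]]]] | [And [And [Not false]] & [Not r]]]

12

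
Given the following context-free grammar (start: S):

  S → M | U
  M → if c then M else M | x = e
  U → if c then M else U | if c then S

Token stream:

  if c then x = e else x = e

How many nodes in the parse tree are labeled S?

1

[S [M if c then [M x = e] else [M x = e]]]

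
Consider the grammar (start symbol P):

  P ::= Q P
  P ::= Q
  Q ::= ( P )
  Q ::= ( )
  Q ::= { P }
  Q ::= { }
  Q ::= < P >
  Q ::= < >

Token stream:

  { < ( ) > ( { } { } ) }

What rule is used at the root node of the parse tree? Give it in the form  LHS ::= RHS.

[P [Q { [P [Q < [P [Q ( )]] >] [P [Q ( [P [Q { }] [P [Q { }]]] )]]] }]]

P ::= Q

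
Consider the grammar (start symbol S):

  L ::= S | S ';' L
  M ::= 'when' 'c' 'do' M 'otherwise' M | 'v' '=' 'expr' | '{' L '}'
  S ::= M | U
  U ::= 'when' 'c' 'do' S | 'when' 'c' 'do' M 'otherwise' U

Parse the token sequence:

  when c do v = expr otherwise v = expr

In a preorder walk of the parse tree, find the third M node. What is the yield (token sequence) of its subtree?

[S [M when c do [M v = expr] otherwise [M v = expr]]]

v = expr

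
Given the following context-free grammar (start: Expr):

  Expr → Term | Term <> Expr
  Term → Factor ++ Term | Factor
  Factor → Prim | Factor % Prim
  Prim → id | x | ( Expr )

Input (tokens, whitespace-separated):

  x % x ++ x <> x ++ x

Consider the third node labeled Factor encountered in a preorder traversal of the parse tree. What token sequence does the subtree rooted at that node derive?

[Expr [Term [Factor [Factor [Prim x]] % [Prim x]] ++ [Term [Factor [Prim x]]]] <> [Expr [Term [Factor [Prim x]] ++ [Term [Factor [Prim x]]]]]]

x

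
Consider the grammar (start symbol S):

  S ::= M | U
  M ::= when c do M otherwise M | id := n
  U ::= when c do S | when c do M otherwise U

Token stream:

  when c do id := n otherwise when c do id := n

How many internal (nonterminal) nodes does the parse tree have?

[S [U when c do [M id := n] otherwise [U when c do [S [M id := n]]]]]

6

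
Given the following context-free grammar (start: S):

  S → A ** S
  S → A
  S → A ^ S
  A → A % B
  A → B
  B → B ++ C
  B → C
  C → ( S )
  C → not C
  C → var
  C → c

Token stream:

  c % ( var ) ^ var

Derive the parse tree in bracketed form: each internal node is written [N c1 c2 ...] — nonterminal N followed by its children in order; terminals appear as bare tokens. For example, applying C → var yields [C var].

S
A ^ S
A % B ^ S
B % B ^ S
C % B ^ S
c % B ^ S
c % C ^ S
c % ( S ) ^ S
c % ( A ) ^ S
c % ( B ) ^ S
c % ( C ) ^ S
c % ( var ) ^ S
c % ( var ) ^ A
c % ( var ) ^ B
c % ( var ) ^ C
c % ( var ) ^ var

[S [A [A [B [C c]]] % [B [C ( [S [A [B [C var]]]] )]]] ^ [S [A [B [C var]]]]]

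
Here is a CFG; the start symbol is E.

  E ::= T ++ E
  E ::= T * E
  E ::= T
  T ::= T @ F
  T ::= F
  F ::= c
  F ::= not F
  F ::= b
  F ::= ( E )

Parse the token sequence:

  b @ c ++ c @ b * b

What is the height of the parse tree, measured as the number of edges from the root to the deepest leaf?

5

[E [T [T [F b]] @ [F c]] ++ [E [T [T [F c]] @ [F b]] * [E [T [F b]]]]]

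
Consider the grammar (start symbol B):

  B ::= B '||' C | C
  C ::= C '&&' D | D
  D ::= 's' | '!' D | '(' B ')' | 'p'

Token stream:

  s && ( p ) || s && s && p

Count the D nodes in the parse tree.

6

[B [B [C [C [D s]] && [D ( [B [C [D p]]] )]]] || [C [C [C [D s]] && [D s]] && [D p]]]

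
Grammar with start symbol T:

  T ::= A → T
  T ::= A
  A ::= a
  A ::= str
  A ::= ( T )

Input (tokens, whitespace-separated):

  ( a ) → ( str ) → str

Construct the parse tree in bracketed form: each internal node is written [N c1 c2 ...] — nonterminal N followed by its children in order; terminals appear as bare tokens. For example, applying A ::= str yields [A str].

[T [A ( [T [A a]] )] → [T [A ( [T [A str]] )] → [T [A str]]]]

T
A → T
( T ) → T
( A ) → T
( a ) → T
( a ) → A → T
( a ) → ( T ) → T
( a ) → ( A ) → T
( a ) → ( str ) → T
( a ) → ( str ) → A
( a ) → ( str ) → str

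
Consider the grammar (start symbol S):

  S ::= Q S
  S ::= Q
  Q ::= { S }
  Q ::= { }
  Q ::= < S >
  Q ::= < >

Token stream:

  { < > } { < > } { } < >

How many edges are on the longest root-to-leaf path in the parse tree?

[S [Q { [S [Q < >]] }] [S [Q { [S [Q < >]] }] [S [Q { }] [S [Q < >]]]]]

5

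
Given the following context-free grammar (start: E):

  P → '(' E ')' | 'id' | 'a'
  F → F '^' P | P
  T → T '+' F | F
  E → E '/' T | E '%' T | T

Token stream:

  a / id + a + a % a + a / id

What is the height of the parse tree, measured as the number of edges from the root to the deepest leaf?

[E [E [E [E [T [F [P a]]]] / [T [T [T [F [P id]]] + [F [P a]]] + [F [P a]]]] % [T [T [F [P a]]] + [F [P a]]]] / [T [F [P id]]]]

8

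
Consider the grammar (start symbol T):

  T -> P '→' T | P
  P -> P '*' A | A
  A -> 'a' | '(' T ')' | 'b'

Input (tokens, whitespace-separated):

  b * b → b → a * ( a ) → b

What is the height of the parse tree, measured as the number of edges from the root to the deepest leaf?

8

[T [P [P [A b]] * [A b]] → [T [P [A b]] → [T [P [P [A a]] * [A ( [T [P [A a]]] )]] → [T [P [A b]]]]]]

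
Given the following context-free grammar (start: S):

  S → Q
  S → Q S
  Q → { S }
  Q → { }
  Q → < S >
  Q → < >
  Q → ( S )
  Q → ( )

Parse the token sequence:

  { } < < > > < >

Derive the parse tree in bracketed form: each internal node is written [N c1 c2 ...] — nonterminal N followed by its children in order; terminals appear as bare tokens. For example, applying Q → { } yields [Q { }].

[S [Q { }] [S [Q < [S [Q < >]] >] [S [Q < >]]]]

S
Q S
{ } S
{ } Q S
{ } < S > S
{ } < Q > S
{ } < < > > S
{ } < < > > Q
{ } < < > > < >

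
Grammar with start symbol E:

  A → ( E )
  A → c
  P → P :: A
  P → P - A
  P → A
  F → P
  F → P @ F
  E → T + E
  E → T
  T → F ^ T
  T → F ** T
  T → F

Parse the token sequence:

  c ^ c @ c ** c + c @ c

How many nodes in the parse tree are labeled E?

2

[E [T [F [P [A c]]] ^ [T [F [P [A c]] @ [F [P [A c]]]] ** [T [F [P [A c]]]]]] + [E [T [F [P [A c]] @ [F [P [A c]]]]]]]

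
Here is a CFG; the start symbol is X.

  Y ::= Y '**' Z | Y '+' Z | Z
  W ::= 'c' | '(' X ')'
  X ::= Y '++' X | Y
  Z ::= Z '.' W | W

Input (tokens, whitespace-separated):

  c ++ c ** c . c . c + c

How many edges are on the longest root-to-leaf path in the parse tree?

[X [Y [Z [W c]]] ++ [X [Y [Y [Y [Z [W c]]] ** [Z [Z [Z [W c]] . [W c]] . [W c]]] + [Z [W c]]]]]

8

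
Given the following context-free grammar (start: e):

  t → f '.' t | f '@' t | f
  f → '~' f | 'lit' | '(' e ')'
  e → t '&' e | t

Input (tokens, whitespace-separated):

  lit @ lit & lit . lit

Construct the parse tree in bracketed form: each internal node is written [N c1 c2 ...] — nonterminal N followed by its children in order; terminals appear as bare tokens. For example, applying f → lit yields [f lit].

e
t & e
f @ t & e
lit @ t & e
lit @ f & e
lit @ lit & e
lit @ lit & t
lit @ lit & f . t
lit @ lit & lit . t
lit @ lit & lit . f
lit @ lit & lit . lit

[e [t [f lit] @ [t [f lit]]] & [e [t [f lit] . [t [f lit]]]]]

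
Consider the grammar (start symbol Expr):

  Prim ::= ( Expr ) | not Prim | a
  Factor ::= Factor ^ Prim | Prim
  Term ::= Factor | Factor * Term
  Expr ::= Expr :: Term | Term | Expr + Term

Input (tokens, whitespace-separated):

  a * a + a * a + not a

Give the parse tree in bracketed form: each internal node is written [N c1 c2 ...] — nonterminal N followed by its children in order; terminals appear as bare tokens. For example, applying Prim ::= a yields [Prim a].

Expr
Expr + Term
Expr + Term + Term
Term + Term + Term
Factor * Term + Term + Term
Prim * Term + Term + Term
a * Term + Term + Term
a * Factor + Term + Term
a * Prim + Term + Term
a * a + Term + Term
a * a + Factor * Term + Term
a * a + Prim * Term + Term
a * a + a * Term + Term
a * a + a * Factor + Term
a * a + a * Prim + Term
a * a + a * a + Term
a * a + a * a + Factor
a * a + a * a + Prim
a * a + a * a + not Prim
a * a + a * a + not a

[Expr [Expr [Expr [Term [Factor [Prim a]] * [Term [Factor [Prim a]]]]] + [Term [Factor [Prim a]] * [Term [Factor [Prim a]]]]] + [Term [Factor [Prim not [Prim a]]]]]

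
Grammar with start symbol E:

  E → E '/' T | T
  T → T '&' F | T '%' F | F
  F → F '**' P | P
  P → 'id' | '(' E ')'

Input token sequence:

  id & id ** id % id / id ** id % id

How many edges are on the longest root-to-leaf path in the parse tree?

7

[E [E [T [T [T [F [P id]]] & [F [F [P id]] ** [P id]]] % [F [P id]]]] / [T [T [F [F [P id]] ** [P id]]] % [F [P id]]]]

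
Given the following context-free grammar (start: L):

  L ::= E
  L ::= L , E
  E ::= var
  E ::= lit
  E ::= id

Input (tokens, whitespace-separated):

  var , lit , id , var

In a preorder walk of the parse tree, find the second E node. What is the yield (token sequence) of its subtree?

lit

[L [L [L [L [E var]] , [E lit]] , [E id]] , [E var]]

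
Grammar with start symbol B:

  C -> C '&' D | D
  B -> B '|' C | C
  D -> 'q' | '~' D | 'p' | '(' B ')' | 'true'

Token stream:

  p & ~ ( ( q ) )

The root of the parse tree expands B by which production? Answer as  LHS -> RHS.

B -> C

[B [C [C [D p]] & [D ~ [D ( [B [C [D ( [B [C [D q]]] )]]] )]]]]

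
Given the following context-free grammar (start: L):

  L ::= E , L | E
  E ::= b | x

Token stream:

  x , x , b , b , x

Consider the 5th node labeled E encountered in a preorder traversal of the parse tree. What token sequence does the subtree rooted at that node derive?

[L [E x] , [L [E x] , [L [E b] , [L [E b] , [L [E x]]]]]]

x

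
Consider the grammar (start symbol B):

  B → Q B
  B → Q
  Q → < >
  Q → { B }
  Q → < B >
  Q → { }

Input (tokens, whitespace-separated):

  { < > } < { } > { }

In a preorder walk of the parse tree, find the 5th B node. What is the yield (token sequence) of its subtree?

[B [Q { [B [Q < >]] }] [B [Q < [B [Q { }]] >] [B [Q { }]]]]

{ }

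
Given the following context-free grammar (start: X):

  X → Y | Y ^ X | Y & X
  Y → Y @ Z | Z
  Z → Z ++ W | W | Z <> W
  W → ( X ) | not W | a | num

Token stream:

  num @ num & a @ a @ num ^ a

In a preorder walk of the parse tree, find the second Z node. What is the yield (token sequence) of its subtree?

num

[X [Y [Y [Z [W num]]] @ [Z [W num]]] & [X [Y [Y [Y [Z [W a]]] @ [Z [W a]]] @ [Z [W num]]] ^ [X [Y [Z [W a]]]]]]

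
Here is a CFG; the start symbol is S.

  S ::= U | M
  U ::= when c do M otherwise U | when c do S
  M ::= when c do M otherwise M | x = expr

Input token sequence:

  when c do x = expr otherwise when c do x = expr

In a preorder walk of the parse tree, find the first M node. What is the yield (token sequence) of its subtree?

x = expr

[S [U when c do [M x = expr] otherwise [U when c do [S [M x = expr]]]]]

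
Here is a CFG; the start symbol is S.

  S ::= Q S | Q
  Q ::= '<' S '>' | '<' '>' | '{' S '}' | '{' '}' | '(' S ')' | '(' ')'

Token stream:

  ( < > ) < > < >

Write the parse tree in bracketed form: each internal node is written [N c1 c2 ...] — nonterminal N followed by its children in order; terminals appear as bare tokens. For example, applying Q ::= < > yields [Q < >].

[S [Q ( [S [Q < >]] )] [S [Q < >] [S [Q < >]]]]

S
Q S
( S ) S
( Q ) S
( < > ) S
( < > ) Q S
( < > ) < > S
( < > ) < > Q
( < > ) < > < >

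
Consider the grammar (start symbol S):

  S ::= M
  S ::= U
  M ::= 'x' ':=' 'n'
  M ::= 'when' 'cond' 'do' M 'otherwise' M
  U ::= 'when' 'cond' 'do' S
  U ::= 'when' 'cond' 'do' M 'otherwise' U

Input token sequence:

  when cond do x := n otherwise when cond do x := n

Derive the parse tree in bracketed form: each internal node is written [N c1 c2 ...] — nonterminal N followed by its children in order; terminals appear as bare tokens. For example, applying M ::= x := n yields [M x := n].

S
U
when cond do M otherwise U
when cond do x := n otherwise U
when cond do x := n otherwise when cond do S
when cond do x := n otherwise when cond do M
when cond do x := n otherwise when cond do x := n

[S [U when cond do [M x := n] otherwise [U when cond do [S [M x := n]]]]]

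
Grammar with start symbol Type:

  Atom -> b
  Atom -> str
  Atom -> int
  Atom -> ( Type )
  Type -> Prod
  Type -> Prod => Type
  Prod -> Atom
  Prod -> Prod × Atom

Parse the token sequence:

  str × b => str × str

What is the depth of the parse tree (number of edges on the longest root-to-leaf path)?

[Type [Prod [Prod [Atom str]] × [Atom b]] => [Type [Prod [Prod [Atom str]] × [Atom str]]]]

5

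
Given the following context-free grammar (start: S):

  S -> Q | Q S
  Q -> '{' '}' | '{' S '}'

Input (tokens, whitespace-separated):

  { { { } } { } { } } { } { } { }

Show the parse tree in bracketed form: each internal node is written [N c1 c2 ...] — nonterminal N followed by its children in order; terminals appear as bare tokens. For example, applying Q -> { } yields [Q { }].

S
Q S
{ S } S
{ Q S } S
{ { S } S } S
{ { Q } S } S
{ { { } } S } S
{ { { } } Q S } S
{ { { } } { } S } S
{ { { } } { } Q } S
{ { { } } { } { } } S
{ { { } } { } { } } Q S
{ { { } } { } { } } { } S
{ { { } } { } { } } { } Q S
{ { { } } { } { } } { } { } S
{ { { } } { } { } } { } { } Q
{ { { } } { } { } } { } { } { }

[S [Q { [S [Q { [S [Q { }]] }] [S [Q { }] [S [Q { }]]]] }] [S [Q { }] [S [Q { }] [S [Q { }]]]]]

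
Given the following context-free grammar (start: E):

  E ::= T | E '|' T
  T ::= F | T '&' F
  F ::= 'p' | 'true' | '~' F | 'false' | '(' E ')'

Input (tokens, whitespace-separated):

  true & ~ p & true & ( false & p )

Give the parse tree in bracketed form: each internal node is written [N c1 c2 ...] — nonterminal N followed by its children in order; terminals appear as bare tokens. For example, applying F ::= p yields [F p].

E
T
T & F
T & F & F
T & F & F & F
F & F & F & F
true & F & F & F
true & ~ F & F & F
true & ~ p & F & F
true & ~ p & true & F
true & ~ p & true & ( E )
true & ~ p & true & ( T )
true & ~ p & true & ( T & F )
true & ~ p & true & ( F & F )
true & ~ p & true & ( false & F )
true & ~ p & true & ( false & p )

[E [T [T [T [T [F true]] & [F ~ [F p]]] & [F true]] & [F ( [E [T [T [F false]] & [F p]]] )]]]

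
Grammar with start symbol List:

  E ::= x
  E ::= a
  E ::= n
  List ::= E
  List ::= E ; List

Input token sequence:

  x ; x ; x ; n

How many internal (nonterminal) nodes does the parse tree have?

[List [E x] ; [List [E x] ; [List [E x] ; [List [E n]]]]]

8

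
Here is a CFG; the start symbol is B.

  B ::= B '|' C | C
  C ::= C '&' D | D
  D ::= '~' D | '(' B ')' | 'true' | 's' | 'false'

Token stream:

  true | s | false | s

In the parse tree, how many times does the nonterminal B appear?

4

[B [B [B [B [C [D true]]] | [C [D s]]] | [C [D false]]] | [C [D s]]]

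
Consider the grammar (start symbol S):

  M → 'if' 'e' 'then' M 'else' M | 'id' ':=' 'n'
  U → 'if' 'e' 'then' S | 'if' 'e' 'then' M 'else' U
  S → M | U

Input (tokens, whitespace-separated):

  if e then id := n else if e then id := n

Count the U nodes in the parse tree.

[S [U if e then [M id := n] else [U if e then [S [M id := n]]]]]

2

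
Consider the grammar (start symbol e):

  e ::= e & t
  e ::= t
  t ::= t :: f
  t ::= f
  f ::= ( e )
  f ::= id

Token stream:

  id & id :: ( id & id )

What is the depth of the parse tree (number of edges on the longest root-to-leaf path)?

[e [e [t [f id]]] & [t [t [f id]] :: [f ( [e [e [t [f id]]] & [t [f id]]] )]]]

7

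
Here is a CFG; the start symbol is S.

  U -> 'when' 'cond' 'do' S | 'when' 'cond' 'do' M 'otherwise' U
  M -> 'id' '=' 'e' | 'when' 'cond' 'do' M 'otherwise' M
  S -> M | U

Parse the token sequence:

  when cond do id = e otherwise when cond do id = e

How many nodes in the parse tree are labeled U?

2

[S [U when cond do [M id = e] otherwise [U when cond do [S [M id = e]]]]]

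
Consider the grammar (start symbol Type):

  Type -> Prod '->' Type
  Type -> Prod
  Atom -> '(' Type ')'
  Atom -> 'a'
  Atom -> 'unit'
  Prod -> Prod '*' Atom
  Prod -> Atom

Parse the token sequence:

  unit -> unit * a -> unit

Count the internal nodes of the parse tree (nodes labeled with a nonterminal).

[Type [Prod [Atom unit]] -> [Type [Prod [Prod [Atom unit]] * [Atom a]] -> [Type [Prod [Atom unit]]]]]

11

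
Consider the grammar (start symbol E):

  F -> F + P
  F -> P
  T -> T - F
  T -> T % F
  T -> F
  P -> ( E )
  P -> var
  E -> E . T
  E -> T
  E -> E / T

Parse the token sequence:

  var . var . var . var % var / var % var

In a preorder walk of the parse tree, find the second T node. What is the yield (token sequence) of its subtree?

[E [E [E [E [E [T [F [P var]]]] . [T [F [P var]]]] . [T [F [P var]]]] . [T [T [F [P var]]] % [F [P var]]]] / [T [T [F [P var]]] % [F [P var]]]]

var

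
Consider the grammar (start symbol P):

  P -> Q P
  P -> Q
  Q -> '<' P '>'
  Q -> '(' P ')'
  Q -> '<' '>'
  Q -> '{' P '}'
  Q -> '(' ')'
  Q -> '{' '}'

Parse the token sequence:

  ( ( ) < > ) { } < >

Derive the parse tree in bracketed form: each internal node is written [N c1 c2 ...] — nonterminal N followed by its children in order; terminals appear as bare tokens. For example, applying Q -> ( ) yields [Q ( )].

[P [Q ( [P [Q ( )] [P [Q < >]]] )] [P [Q { }] [P [Q < >]]]]

P
Q P
( P ) P
( Q P ) P
( ( ) P ) P
( ( ) Q ) P
( ( ) < > ) P
( ( ) < > ) Q P
( ( ) < > ) { } P
( ( ) < > ) { } Q
( ( ) < > ) { } < >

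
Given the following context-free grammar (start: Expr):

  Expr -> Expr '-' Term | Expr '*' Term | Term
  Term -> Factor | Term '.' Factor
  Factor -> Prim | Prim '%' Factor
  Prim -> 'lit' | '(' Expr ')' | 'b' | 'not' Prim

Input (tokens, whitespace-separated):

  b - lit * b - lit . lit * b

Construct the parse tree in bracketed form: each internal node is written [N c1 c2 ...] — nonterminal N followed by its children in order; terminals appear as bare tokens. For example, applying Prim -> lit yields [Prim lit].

Expr
Expr * Term
Expr - Term * Term
Expr * Term - Term * Term
Expr - Term * Term - Term * Term
Term - Term * Term - Term * Term
Factor - Term * Term - Term * Term
Prim - Term * Term - Term * Term
b - Term * Term - Term * Term
b - Factor * Term - Term * Term
b - Prim * Term - Term * Term
b - lit * Term - Term * Term
b - lit * Factor - Term * Term
b - lit * Prim - Term * Term
b - lit * b - Term * Term
b - lit * b - Term . Factor * Term
b - lit * b - Factor . Factor * Term
b - lit * b - Prim . Factor * Term
b - lit * b - lit . Factor * Term
b - lit * b - lit . Prim * Term
b - lit * b - lit . lit * Term
b - lit * b - lit . lit * Factor
b - lit * b - lit . lit * Prim
b - lit * b - lit . lit * b

[Expr [Expr [Expr [Expr [Expr [Term [Factor [Prim b]]]] - [Term [Factor [Prim lit]]]] * [Term [Factor [Prim b]]]] - [Term [Term [Factor [Prim lit]]] . [Factor [Prim lit]]]] * [Term [Factor [Prim b]]]]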